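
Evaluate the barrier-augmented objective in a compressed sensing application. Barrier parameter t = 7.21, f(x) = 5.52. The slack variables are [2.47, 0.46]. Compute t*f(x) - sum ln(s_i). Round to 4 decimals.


Step 1: Compute log-barrier.
ln values: [0.9042, -0.7765]
phi = -(0.9042 - 0.7765) = -0.1277
Step 2: Compute augmented objective.
t*f(x) = 7.21*5.52 = 39.7992
Total = 39.7992 - 0.1277 = 39.6715


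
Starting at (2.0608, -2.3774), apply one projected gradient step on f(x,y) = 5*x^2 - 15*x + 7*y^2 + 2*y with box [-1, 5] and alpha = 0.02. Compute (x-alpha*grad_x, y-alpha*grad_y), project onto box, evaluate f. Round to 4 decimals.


Step 1: Compute gradient at (2.0608, -2.3774).
grad_x = 2*5*2.0608 - 15 = 5.608
grad_y = 2*7*-2.3774 + 2 = -31.2836
Step 2: Gradient step.
x_raw = 2.0608 - 0.02*5.608 = 1.9486
y_raw = -2.3774 - 0.02*-31.2836 = -1.7517
Step 3: Project onto [-1, 5].
x_proj = clip(1.9486) = 1.9486
y_proj = clip(-1.7517) = -1.0
Step 4: Evaluate f.
f(1.9486, -1.0) = -5.2436


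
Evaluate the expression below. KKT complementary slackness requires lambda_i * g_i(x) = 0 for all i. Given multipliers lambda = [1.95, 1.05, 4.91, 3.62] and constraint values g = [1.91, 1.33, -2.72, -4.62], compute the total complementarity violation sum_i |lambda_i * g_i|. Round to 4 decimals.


KKT complementary slackness check:
lambda_1 * g_1 = 1.95 * 1.91 = 3.7245
lambda_2 * g_2 = 1.05 * 1.33 = 1.3965
lambda_3 * g_3 = 4.91 * -2.72 = -13.3552
lambda_4 * g_4 = 3.62 * -4.62 = -16.7244
Total violation = 3.7245 + 1.3965 + 13.3552 + 16.7244 = 35.2006


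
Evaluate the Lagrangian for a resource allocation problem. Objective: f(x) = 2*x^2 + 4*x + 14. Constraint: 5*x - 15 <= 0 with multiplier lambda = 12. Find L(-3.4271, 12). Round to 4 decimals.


Step 1: Evaluate f(x).
f(-3.4271) = 2*(-3.4271)^2 + 4*(-3.4271) + 14 = 23.7816
Step 2: Evaluate g(x).
g(-3.4271) = 5*-3.4271 - 15 = -32.1355
Step 3: Compute Lagrangian.
L = 23.7816 + 12*-32.1355 = -361.8444


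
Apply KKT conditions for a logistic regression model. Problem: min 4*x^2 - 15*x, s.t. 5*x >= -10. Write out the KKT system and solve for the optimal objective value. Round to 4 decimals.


Step 1: Try lambda = 0 (constraint inactive).
Stationarity: 2*4*x - 15 = 0
x* = 15/(2*4) = 1.875
Check constraint: 5*1.875 = 9.375 >= -10 -- satisfied.
Step 2: Compute optimal value.
f(x*) = 4*1.875^2 - 15*1.875 = -14.0625


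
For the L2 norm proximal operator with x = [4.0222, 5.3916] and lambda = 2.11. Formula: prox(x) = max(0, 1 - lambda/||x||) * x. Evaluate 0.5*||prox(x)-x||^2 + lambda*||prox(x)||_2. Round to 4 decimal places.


Step 1: Compute ||x||.
||x|| = 6.7266
Step 2: Compute scaling factor.
scale = max(0, 1 - 2.11/6.7266) = 0.6863
Step 3: prox(x) = [2.7605, 3.7004]
||prox(x)|| = 4.6166
Step 4: Proximal objective.
0.5*||prox-x||^2 = 2.2261
lambda*||prox|| = 9.741
Total = 11.9671


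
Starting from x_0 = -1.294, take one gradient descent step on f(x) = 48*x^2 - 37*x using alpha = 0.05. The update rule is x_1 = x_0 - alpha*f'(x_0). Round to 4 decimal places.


We compute the gradient at x_0 and apply the update.
f'(x) = 96*x - 37
f'(-1.294) = 96*-1.294 - 37 = -161.224
x_1 = -1.294 - 0.05*-161.224 = 6.7672


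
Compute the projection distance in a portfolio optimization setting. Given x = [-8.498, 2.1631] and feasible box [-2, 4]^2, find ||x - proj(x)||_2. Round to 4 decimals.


Project each component onto [-2, 4].
clip(-8.498) = -2.0, clip(2.1631) = 2.1631
Projection = [-2.0, 2.1631]
Squared diffs: [42.224, 0.0]
Distance = sqrt(42.224) = 6.498


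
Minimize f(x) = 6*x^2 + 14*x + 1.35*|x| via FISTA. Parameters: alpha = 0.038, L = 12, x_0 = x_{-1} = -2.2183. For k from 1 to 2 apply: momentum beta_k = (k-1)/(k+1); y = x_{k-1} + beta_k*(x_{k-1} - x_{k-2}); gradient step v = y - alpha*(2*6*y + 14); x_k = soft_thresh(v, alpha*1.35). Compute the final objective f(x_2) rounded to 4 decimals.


FISTA on f(x) = 6*x^2 + 14*x + 1.35*|x|
L = 12, alpha = 0.038
Iteration 1: beta = 0.0, y = -2.2183 + 0.0*(-2.2183 + 2.2183) = -2.2183
  grad(y) = -12.6196, v = y - alpha*grad = -1.7388
  prox(v) = soft_thresh(-1.7388, 0.0513) = -1.6875
Iteration 2: beta = 0.3333, y = -1.6875 + 0.3333*(-1.6875 + 2.2183) = -1.5105
  grad(y) = -4.1261, v = y - alpha*grad = -1.3537
  prox(v) = soft_thresh(-1.3537, 0.0513) = -1.3024
f(x_2) = 6*(-1.3024)^2 + 14*(-1.3024) + 1.35*|-1.3024| = -6.2978


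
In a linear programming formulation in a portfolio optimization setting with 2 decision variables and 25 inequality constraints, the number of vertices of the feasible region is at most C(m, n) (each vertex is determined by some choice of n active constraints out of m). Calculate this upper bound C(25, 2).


Each vertex corresponds to some choice of n active constraints out of m, so the number of vertices is at most C(m, n) = m! / (n!(m-n)!).
m = 25, n = 2
Numerator: 25 * 24
Denominator: 2! = 2
C(25, 2) = 300


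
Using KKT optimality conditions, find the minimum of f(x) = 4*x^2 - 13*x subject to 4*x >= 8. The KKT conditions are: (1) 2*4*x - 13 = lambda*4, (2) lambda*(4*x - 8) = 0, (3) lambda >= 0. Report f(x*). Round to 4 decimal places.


Step 1: Try lambda = 0 (constraint inactive).
x_unc = 13/(2*4) = 1.625
Check: 4*1.625 = 6.5 < 8 -- violated!
Step 2: Constraint must be active: 4*x = 8
x* = 8/4 = 2.0
lambda = (2*4*2.0 - 13)/4 = 0.75
Step 3: Compute optimal value.
f(x*) = 4*2.0^2 - 13*2.0 = -10.0


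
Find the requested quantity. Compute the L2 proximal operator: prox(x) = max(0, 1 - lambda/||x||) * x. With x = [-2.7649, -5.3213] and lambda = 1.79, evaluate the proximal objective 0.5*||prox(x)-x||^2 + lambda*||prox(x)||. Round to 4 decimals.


Step 1: Compute ||x||.
||x|| = 5.9967
Step 2: Compute scaling factor.
scale = max(0, 1 - 1.79/5.9967) = 0.7015
Step 3: prox(x) = [-1.9396, -3.7329]
||prox(x)|| = 4.2067
Step 4: Proximal objective.
0.5*||prox-x||^2 = 1.6021
lambda*||prox|| = 7.53
Total = 9.1321


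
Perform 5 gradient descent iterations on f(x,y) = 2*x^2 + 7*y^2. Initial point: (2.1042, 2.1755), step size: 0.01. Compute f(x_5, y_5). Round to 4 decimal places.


Gradient descent on f(x,y) = 2*x^2 + 7*y^2.
Starting point: (2.1042, 2.1755), alpha = 0.01
Step 1: grad_x = 2*2*2.1042 = 8.4168, grad_y = 2*7*2.1755 = 30.457
  x_1 = 2.1042 - 0.01*8.4168 = 2.02
  y_1 = 2.1755 - 0.01*30.457 = 1.8709
Step 2: grad_x = 2*2*2.02 = 8.0801, grad_y = 2*7*1.8709 = 26.193
  x_2 = 2.02 - 0.01*8.0801 = 1.9392
  y_2 = 1.8709 - 0.01*26.193 = 1.609
Step 3: grad_x = 2*2*1.9392 = 7.7569, grad_y = 2*7*1.609 = 22.526
  x_3 = 1.9392 - 0.01*7.7569 = 1.8617
  y_3 = 1.609 - 0.01*22.526 = 1.3837
Step 4: grad_x = 2*2*1.8617 = 7.4466, grad_y = 2*7*1.3837 = 19.3724
  x_4 = 1.8617 - 0.01*7.4466 = 1.7872
  y_4 = 1.3837 - 0.01*19.3724 = 1.19
Step 5: grad_x = 2*2*1.7872 = 7.1488, grad_y = 2*7*1.19 = 16.6602
  x_5 = 1.7872 - 0.01*7.1488 = 1.7157
  y_5 = 1.19 - 0.01*16.6602 = 1.0234
f(1.7157, 1.0234) = 2*1.7157^2 + 7*1.0234^2 = 13.2189


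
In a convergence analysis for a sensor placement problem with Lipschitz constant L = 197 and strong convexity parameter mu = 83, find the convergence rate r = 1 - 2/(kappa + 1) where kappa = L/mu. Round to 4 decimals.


Step 1: Compute the condition number.
kappa = L/mu = 197/83 = 2.3735
Step 2: Compute the convergence rate.
r = 1 - 2/(kappa + 1) = 1 - 2*mu/(L + mu) = (L - mu)/(L + mu) = 114/280 = 0.4071


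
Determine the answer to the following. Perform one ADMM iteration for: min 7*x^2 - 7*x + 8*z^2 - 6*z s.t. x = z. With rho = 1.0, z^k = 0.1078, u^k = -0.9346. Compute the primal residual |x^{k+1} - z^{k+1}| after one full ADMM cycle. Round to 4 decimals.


ADMM iteration with rho = 1.0, z^k = 0.1078, u^k = -0.9346
Step 1: x-update.
Minimize 7*x^2 - 7*x + (1.0/2)*(x - 0.1078 - 0.9346)^2
FOC: (2*7 + 1.0)*x = 7 + 1.0*(0.1078 + 0.9346)
x^{k+1} = 0.5362
Step 2: z-update.
Minimize 8*z^2 - 6*z + (1.0/2)*(0.5362 - z - 0.9346)^2
FOC: (2*8 + 1.0)*z = 6 + 1.0*(0.5362 - 0.9346)
z^{k+1} = 0.3295
Step 3: u-update.
u^{k+1} = -0.9346 + 0.5362 - 0.3295 = -0.7279
Step 4: Primal residual = |0.5362 - 0.3295| = 0.2067


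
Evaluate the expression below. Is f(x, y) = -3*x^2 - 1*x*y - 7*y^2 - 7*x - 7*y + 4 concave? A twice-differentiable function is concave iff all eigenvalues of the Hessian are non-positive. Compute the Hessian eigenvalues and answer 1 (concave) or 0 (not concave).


The Hessian of f(x,y) = -3*x^2 - 1*x*y - 7*y^2 - 7*x - 7*y + 4 is:
H = [[-6, -1], [-1, -14]]
Trace = -6 - 14 = -20
Determinant = -6*-14 - (-1)^2 = 83
Discriminant = (-20)^2 - 4*83 = 68.0
Eigenvalues: lambda_1 = -14.1231, lambda_2 = -5.8769
The function is concave.

1


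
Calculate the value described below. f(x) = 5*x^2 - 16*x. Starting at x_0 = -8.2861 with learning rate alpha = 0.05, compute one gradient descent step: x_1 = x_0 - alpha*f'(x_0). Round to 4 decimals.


We compute the gradient at x_0 and apply the update.
f'(x) = 10*x - 16
f'(-8.2861) = 10*-8.2861 - 16 = -98.861
x_1 = -8.2861 - 0.05*-98.861 = -3.3431


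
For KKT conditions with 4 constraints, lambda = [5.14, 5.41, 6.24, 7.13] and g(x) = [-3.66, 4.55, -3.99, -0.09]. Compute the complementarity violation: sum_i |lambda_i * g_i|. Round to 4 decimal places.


KKT complementary slackness check:
lambda_1 * g_1 = 5.14 * -3.66 = -18.8124
lambda_2 * g_2 = 5.41 * 4.55 = 24.6155
lambda_3 * g_3 = 6.24 * -3.99 = -24.8976
lambda_4 * g_4 = 7.13 * -0.09 = -0.6417
Total violation = 18.8124 + 24.6155 + 24.8976 + 0.6417 = 68.9672


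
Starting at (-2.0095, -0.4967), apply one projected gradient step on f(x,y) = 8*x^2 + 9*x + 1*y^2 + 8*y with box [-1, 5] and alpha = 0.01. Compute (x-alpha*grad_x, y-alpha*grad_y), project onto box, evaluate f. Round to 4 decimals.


Step 1: Compute gradient at (-2.0095, -0.4967).
grad_x = 2*8*-2.0095 + 9 = -23.152
grad_y = 2*1*-0.4967 + 8 = 7.0066
Step 2: Gradient step.
x_raw = -2.0095 - 0.01*-23.152 = -1.778
y_raw = -0.4967 - 0.01*7.0066 = -0.5668
Step 3: Project onto [-1, 5].
x_proj = clip(-1.778) = -1.0
y_proj = clip(-0.5668) = -0.5668
Step 4: Evaluate f.
f(-1.0, -0.5668) = -5.2129


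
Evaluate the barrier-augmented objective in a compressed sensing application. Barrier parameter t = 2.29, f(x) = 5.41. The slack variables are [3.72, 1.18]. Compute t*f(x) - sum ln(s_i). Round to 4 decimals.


Step 1: Compute log-barrier.
ln values: [1.3137, 0.1655]
phi = -(1.3137 + 0.1655) = -1.4792
Step 2: Compute augmented objective.
t*f(x) = 2.29*5.41 = 12.3889
Total = 12.3889 - 1.4792 = 10.9097


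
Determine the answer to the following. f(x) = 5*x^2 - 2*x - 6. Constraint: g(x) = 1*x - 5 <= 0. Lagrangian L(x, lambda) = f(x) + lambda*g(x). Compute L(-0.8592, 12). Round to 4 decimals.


Step 1: Evaluate f(x).
f(-0.8592) = 5*(-0.8592)^2 - 2*(-0.8592) - 6 = -0.5905
Step 2: Evaluate g(x).
g(-0.8592) = 1*-0.8592 - 5 = -5.8592
Step 3: Compute Lagrangian.
L = -0.5905 + 12*-5.8592 = -70.9009


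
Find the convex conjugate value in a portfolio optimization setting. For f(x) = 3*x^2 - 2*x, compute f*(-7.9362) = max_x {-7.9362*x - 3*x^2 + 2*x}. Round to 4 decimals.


f*(y) = sup_x {y*x - a*x^2 - b*x} = sup_x {(y-b)*x - a*x^2}
FOC: (y - b) - 2a*x = 0 => x* = (y - b)/(2a)
x* = (-7.9362 + 2)/(2*3) = -0.9894
f*(-7.9362) = (y-b)^2/(4a) = (-7.9362 + 2)^2/(4*3)
= 35.2385/12 = 2.9365


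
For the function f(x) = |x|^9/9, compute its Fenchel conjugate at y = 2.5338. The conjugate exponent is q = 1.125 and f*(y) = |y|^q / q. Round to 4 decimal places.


The conjugate exponent q satisfies 1/p + 1/q = 1.
p = 9, so q = 9/(9 - 1) = 1.125
|y|^q = 2.5338^1.125 = 2.8461
f*(2.5338) = 2.8461 / 1.125 = 2.5298


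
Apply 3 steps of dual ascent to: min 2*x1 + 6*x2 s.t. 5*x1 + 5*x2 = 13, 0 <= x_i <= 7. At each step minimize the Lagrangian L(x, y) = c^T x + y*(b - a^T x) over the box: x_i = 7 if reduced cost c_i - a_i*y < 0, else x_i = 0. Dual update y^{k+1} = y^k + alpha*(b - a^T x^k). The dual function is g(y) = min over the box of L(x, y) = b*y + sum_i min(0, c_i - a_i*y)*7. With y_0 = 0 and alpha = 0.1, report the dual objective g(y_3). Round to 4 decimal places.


Dual ascent for LP: min 2*x1 + 6*x2, 5*x1 + 5*x2 = 13, 0 <= x_i <= 7
Step 1: y^k = 0.0, reduced costs: (2.0, 6.0)
  x^k = (0.0, 0.0), subgradient = b - a^T x = 13.0
  y^{k+1} = 0.0 + 0.1*13.0 = 1.3
Step 2: y^k = 1.3, reduced costs: (-4.5, -0.5)
  x^k = (7.0, 7.0), subgradient = b - a^T x = -57.0
  y^{k+1} = 1.3 + 0.1*-57.0 = -4.4
Step 3: y^k = -4.4, reduced costs: (24.0, 28.0)
  x^k = (0.0, 0.0), subgradient = b - a^T x = 13.0
  y^{k+1} = -4.4 + 0.1*13.0 = -3.1
Dual objective at y_3 = -3.1: reduced costs (17.5, 21.5), box minimizer x = (0.0, 0.0)
g(y_3) = b*y + (c1 - a1*y)*x1 + (c2 - a2*y)*x2 = 13*(-3.1) + 17.5*0.0 + 21.5*0.0 = -40.3 + 0.0 + 0.0 = -40.3


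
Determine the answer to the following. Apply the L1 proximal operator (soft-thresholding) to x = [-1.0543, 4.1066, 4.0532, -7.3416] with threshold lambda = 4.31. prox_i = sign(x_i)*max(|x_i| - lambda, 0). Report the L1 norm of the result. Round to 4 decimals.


Soft-thresholding with lambda = 4.31:
prox(-1.0543) = sign(-1.0543)*max(|-1.0543| - 4.31, 0) = 0.0
prox(4.1066) = sign(4.1066)*max(|4.1066| - 4.31, 0) = 0.0
prox(4.0532) = sign(4.0532)*max(|4.0532| - 4.31, 0) = 0.0
prox(-7.3416) = sign(-7.3416)*max(|-7.3416| - 4.31, 0) = -3.0316
prox(x) = [0.0, 0.0, 0.0, -3.0316]
||prox(x)||_1 = 0.0 + 0.0 + 0.0 + 3.0316 = 3.0316


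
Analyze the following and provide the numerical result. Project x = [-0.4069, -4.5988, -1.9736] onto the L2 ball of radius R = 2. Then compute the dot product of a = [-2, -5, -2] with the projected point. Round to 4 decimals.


Step 1: Compute ||x|| (intermediates to 6 decimals).
||x|| = sqrt((-0.4069)^2 + (-4.5988)^2 + (-1.9736)^2) = 5.020919
Step 2: Project.
Since ||x|| > R, scale = R/||x|| = 2/5.020919 = 0.398333, proj(x) = scale * x
proj(x) = [-0.162082, -1.831854, -0.78615]
Step 3: Dot product.
a^T * proj(x) = -2*(-0.162082) - 5*(-1.831854) - 2*(-0.78615) = 11.0557


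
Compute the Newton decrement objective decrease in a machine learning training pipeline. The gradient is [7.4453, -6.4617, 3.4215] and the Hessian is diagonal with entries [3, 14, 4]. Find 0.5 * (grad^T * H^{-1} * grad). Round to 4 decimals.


Step 1: H is diagonal, so H^(-1) * g = [2.4818, -0.4616, 0.8554].
Step 2: g^T H^(-1) g = sum_i g_i^2 / H_ii
  = (7.4453)^2/3 + (-6.4617)^2/14 + (3.4215)^2/4
  = 18.4775 + 2.9824 + 2.9267 = 24.3866
Step 3: Objective decrease = 0.5 * g^T H^(-1) g = 12.1933


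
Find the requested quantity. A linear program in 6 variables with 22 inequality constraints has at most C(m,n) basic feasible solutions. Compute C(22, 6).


Each vertex corresponds to some choice of n active constraints out of m, so the number of vertices is at most C(m, n) = m! / (n!(m-n)!).
m = 22, n = 6
Numerator: 22 * 21 * 20 * 19 * 18 * 17
Denominator: 6! = 720
C(22, 6) = 74613


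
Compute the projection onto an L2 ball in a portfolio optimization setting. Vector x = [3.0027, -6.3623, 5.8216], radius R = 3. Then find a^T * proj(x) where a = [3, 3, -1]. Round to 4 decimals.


Step 1: Compute ||x|| (intermediates to 6 decimals).
||x|| = sqrt(3.0027^2 + (-6.3623)^2 + 5.8216^2) = 9.131599
Step 2: Project.
Since ||x|| > R, scale = R/||x|| = 3/9.131599 = 0.32853, proj(x) = scale * x
proj(x) = [0.986477, -2.090206, 1.91257]
Step 3: Dot product.
a^T * proj(x) = 3*0.986477 + 3*(-2.090206) - 1*1.91257 = -5.2238


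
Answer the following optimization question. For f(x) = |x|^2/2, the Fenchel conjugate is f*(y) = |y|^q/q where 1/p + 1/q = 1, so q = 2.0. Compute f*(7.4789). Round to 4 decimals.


The conjugate exponent q satisfies 1/p + 1/q = 1.
p = 2, so q = 2/(2 - 1) = 2.0
|y|^q = 7.4789^2.0 = 55.9339
f*(7.4789) = 55.9339 / 2.0 = 27.967


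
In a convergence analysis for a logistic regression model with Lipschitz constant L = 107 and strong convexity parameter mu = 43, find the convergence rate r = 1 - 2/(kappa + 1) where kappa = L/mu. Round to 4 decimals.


Step 1: Compute the condition number.
kappa = L/mu = 107/43 = 2.4884
Step 2: Compute the convergence rate.
r = 1 - 2/(kappa + 1) = 1 - 2*mu/(L + mu) = (L - mu)/(L + mu) = 64/150 = 0.4267


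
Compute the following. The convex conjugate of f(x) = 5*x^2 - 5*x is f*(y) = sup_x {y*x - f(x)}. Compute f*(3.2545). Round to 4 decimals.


f*(y) = sup_x {y*x - a*x^2 - b*x} = sup_x {(y-b)*x - a*x^2}
FOC: (y - b) - 2a*x = 0 => x* = (y - b)/(2a)
x* = (3.2545 + 5)/(2*5) = 0.8255
f*(3.2545) = (y-b)^2/(4a) = (3.2545 + 5)^2/(4*5)
= 68.1368/20 = 3.4068


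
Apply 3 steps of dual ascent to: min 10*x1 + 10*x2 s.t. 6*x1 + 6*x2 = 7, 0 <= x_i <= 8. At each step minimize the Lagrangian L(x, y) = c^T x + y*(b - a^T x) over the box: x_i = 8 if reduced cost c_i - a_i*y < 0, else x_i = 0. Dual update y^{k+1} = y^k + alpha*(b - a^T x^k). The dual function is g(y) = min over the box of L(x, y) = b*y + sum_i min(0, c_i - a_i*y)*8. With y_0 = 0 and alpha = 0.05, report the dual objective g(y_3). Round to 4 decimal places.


Dual ascent for LP: min 10*x1 + 10*x2, 6*x1 + 6*x2 = 7, 0 <= x_i <= 8
Step 1: y^k = 0.0, reduced costs: (10.0, 10.0)
  x^k = (0.0, 0.0), subgradient = b - a^T x = 7.0
  y^{k+1} = 0.0 + 0.05*7.0 = 0.35
Step 2: y^k = 0.35, reduced costs: (7.9, 7.9)
  x^k = (0.0, 0.0), subgradient = b - a^T x = 7.0
  y^{k+1} = 0.35 + 0.05*7.0 = 0.7
Step 3: y^k = 0.7, reduced costs: (5.8, 5.8)
  x^k = (0.0, 0.0), subgradient = b - a^T x = 7.0
  y^{k+1} = 0.7 + 0.05*7.0 = 1.05
Dual objective at y_3 = 1.05: reduced costs (3.7, 3.7), box minimizer x = (0.0, 0.0)
g(y_3) = b*y + (c1 - a1*y)*x1 + (c2 - a2*y)*x2 = 7*1.05 + 3.7*0.0 + 3.7*0.0 = 7.35 + 0.0 + 0.0 = 7.35


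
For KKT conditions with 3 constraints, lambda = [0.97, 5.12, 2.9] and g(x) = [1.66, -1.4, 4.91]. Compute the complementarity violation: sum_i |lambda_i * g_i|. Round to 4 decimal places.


KKT complementary slackness check:
lambda_1 * g_1 = 0.97 * 1.66 = 1.6102
lambda_2 * g_2 = 5.12 * -1.4 = -7.168
lambda_3 * g_3 = 2.9 * 4.91 = 14.239
Total violation = 1.6102 + 7.168 + 14.239 = 23.0172


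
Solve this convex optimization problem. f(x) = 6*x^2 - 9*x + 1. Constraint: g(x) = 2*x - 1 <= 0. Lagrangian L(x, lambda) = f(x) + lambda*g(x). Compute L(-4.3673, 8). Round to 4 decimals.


Step 1: Evaluate f(x).
f(-4.3673) = 6*(-4.3673)^2 - 9*(-4.3673) + 1 = 154.7456
Step 2: Evaluate g(x).
g(-4.3673) = 2*-4.3673 - 1 = -9.7346
Step 3: Compute Lagrangian.
L = 154.7456 + 8*-9.7346 = 76.8688


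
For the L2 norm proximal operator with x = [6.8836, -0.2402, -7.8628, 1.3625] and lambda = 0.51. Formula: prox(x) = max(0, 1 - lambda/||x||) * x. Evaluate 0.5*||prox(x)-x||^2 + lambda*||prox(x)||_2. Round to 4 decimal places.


Step 1: Compute ||x||.
||x|| = 10.5414
Step 2: Compute scaling factor.
scale = max(0, 1 - 0.51/10.5414) = 0.9516
Step 3: prox(x) = [6.5506, -0.2286, -7.4824, 1.2966]
||prox(x)|| = 10.0314
Step 4: Proximal objective.
0.5*||prox-x||^2 = 0.1301
lambda*||prox|| = 5.116
Total = 5.2461


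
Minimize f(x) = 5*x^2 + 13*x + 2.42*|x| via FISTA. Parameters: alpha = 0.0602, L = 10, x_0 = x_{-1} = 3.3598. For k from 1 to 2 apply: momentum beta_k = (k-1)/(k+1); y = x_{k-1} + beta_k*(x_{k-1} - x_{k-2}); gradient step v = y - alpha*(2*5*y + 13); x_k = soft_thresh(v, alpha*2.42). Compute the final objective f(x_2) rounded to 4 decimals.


FISTA on f(x) = 5*x^2 + 13*x + 2.42*|x|
L = 10, alpha = 0.0602
Iteration 1: beta = 0.0, y = 3.3598 + 0.0*(3.3598 - 3.3598) = 3.3598
  grad(y) = 46.598, v = y - alpha*grad = 0.5546
  prox(v) = soft_thresh(0.5546, 0.1457) = 0.4089
Iteration 2: beta = 0.3333, y = 0.4089 + 0.3333*(0.4089 - 3.3598) = -0.5747
  grad(y) = 7.2529, v = y - alpha*grad = -1.0113
  prox(v) = soft_thresh(-1.0113, 0.1457) = -0.8657
f(x_2) = 5*(-0.8657)^2 + 13*(-0.8657) + 2.42*|-0.8657| = -5.4118


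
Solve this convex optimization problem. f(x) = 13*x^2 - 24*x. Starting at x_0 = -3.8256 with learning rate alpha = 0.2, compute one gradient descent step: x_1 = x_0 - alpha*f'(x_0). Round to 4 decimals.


We compute the gradient at x_0 and apply the update.
f'(x) = 26*x - 24
f'(-3.8256) = 26*-3.8256 - 24 = -123.4656
x_1 = -3.8256 - 0.2*-123.4656 = 20.8675


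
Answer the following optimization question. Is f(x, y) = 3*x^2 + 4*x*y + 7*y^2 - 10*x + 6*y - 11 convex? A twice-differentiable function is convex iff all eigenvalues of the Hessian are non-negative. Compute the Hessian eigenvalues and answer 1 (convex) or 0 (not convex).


The Hessian of f(x,y) = 3*x^2 + 4*x*y + 7*y^2 - 10*x + 6*y - 11 is:
H = [[6, 4], [4, 14]]
Trace = 6 + 14 = 20
Determinant = 6*14 - (4)^2 = 68
Discriminant = (20)^2 - 4*68 = 128.0
Eigenvalues: lambda_1 = 4.3431, lambda_2 = 15.6569
The function is convex.

1


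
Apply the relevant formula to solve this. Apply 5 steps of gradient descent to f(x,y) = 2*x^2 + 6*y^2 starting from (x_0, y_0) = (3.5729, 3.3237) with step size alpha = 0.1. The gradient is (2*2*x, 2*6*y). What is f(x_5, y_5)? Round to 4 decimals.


Gradient descent on f(x,y) = 2*x^2 + 6*y^2.
Starting point: (3.5729, 3.3237), alpha = 0.1
Step 1: grad_x = 2*2*3.5729 = 14.2916, grad_y = 2*6*3.3237 = 39.8844
  x_1 = 3.5729 - 0.1*14.2916 = 2.1437
  y_1 = 3.3237 - 0.1*39.8844 = -0.6647
Step 2: grad_x = 2*2*2.1437 = 8.575, grad_y = 2*6*-0.6647 = -7.9769
  x_2 = 2.1437 - 0.1*8.575 = 1.2862
  y_2 = -0.6647 - 0.1*-7.9769 = 0.1329
Step 3: grad_x = 2*2*1.2862 = 5.145, grad_y = 2*6*0.1329 = 1.5954
  x_3 = 1.2862 - 0.1*5.145 = 0.7717
  y_3 = 0.1329 - 0.1*1.5954 = -0.0266
Step 4: grad_x = 2*2*0.7717 = 3.087, grad_y = 2*6*-0.0266 = -0.3191
  x_4 = 0.7717 - 0.1*3.087 = 0.463
  y_4 = -0.0266 - 0.1*-0.3191 = 0.0053
Step 5: grad_x = 2*2*0.463 = 1.8522, grad_y = 2*6*0.0053 = 0.0638
  x_5 = 0.463 - 0.1*1.8522 = 0.2778
  y_5 = 0.0053 - 0.1*0.0638 = -0.0011
f(0.2778, -0.0011) = 2*0.2778^2 + 6*(-0.0011)^2 = 0.1544


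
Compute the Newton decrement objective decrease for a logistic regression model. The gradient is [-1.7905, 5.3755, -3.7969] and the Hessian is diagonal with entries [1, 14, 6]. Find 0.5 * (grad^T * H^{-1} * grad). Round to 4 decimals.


Step 1: H is diagonal, so H^(-1) * g = [-1.7905, 0.384, -0.6328].
Step 2: g^T H^(-1) g = sum_i g_i^2 / H_ii
  = (-1.7905)^2/1 + (5.3755)^2/14 + (-3.7969)^2/6
  = 3.2059 + 2.064 + 2.4027 = 7.6726
Step 3: Objective decrease = 0.5 * g^T H^(-1) g = 3.8363


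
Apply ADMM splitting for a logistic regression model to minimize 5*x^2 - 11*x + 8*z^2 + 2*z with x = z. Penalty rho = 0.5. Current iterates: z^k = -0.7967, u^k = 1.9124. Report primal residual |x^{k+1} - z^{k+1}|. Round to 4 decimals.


ADMM iteration with rho = 0.5, z^k = -0.7967, u^k = 1.9124
Step 1: x-update.
Minimize 5*x^2 - 11*x + (0.5/2)*(x + 0.7967 + 1.9124)^2
FOC: (2*5 + 0.5)*x = 11 + 0.5*(-0.7967 - 1.9124)
x^{k+1} = 0.9186
Step 2: z-update.
Minimize 8*z^2 + 2*z + (0.5/2)*(0.9186 - z + 1.9124)^2
FOC: (2*8 + 0.5)*z = -2 + 0.5*(0.9186 + 1.9124)
z^{k+1} = -0.0354
Step 3: u-update.
u^{k+1} = 1.9124 + 0.9186 + 0.0354 = 2.8664
Step 4: Primal residual = |0.9186 + 0.0354| = 0.954


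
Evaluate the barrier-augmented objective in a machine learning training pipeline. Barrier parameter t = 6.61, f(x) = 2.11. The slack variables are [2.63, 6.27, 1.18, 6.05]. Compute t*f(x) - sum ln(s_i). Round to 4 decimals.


Step 1: Compute log-barrier.
ln values: [0.967, 1.8358, 0.1655, 1.8001]
phi = -(0.967 + 1.8358 + 0.1655 + 1.8001) = -4.7683
Step 2: Compute augmented objective.
t*f(x) = 6.61*2.11 = 13.9471
Total = 13.9471 - 4.7683 = 9.1788


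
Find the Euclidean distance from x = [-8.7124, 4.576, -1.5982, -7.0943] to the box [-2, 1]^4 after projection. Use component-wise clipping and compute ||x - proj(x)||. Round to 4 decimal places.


Project each component onto [-2, 1].
clip(-8.7124) = -2.0, clip(4.576) = 1.0, clip(-1.5982) = -1.5982, clip(-7.0943) = -2.0
Projection = [-2.0, 1.0, -1.5982, -2.0]
Squared diffs: [45.0563, 12.7878, 0.0, 25.9519]
Distance = sqrt(83.796) = 9.154


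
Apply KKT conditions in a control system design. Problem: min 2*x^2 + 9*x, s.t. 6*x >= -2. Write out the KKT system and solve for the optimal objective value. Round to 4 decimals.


Step 1: Try lambda = 0 (constraint inactive).
x_unc = -9/(2*2) = -2.25
Check: 6*-2.25 = -13.5 < -2 -- violated!
Step 2: Constraint must be active: 6*x = -2
x* = -2/6 = -1/3 = -0.3333 (rounded; the exact value -1/3 is used below)
lambda = (2*2*(-1/3) + 9)/6 = 1.2778
Step 3: Compute optimal value.
f(x*) = 2*(-1/3)^2 + 9*(-1/3) = -2.7778


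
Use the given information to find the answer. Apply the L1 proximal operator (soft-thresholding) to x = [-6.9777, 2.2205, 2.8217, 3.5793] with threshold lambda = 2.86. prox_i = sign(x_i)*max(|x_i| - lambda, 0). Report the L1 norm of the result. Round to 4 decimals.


Soft-thresholding with lambda = 2.86:
prox(-6.9777) = sign(-6.9777)*max(|-6.9777| - 2.86, 0) = -4.1177
prox(2.2205) = sign(2.2205)*max(|2.2205| - 2.86, 0) = 0.0
prox(2.8217) = sign(2.8217)*max(|2.8217| - 2.86, 0) = 0.0
prox(3.5793) = sign(3.5793)*max(|3.5793| - 2.86, 0) = 0.7193
prox(x) = [-4.1177, 0.0, 0.0, 0.7193]
||prox(x)||_1 = 4.1177 + 0.0 + 0.0 + 0.7193 = 4.837


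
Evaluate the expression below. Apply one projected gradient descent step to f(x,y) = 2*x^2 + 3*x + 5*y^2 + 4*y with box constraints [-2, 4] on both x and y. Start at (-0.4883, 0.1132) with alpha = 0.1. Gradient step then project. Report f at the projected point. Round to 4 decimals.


Step 1: Compute gradient at (-0.4883, 0.1132).
grad_x = 2*2*-0.4883 + 3 = 1.0468
grad_y = 2*5*0.1132 + 4 = 5.132
Step 2: Gradient step.
x_raw = -0.4883 - 0.1*1.0468 = -0.593
y_raw = 0.1132 - 0.1*5.132 = -0.4
Step 3: Project onto [-2, 4].
x_proj = clip(-0.593) = -0.593
y_proj = clip(-0.4) = -0.4
Step 4: Evaluate f.
f(-0.593, -0.4) = -1.8757


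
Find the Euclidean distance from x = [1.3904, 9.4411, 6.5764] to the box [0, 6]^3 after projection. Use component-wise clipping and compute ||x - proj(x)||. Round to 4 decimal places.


Project each component onto [0, 6].
clip(1.3904) = 1.3904, clip(9.4411) = 6.0, clip(6.5764) = 6.0
Projection = [1.3904, 6.0, 6.0]
Squared diffs: [0.0, 11.8412, 0.3322]
Distance = sqrt(12.1734) = 3.489


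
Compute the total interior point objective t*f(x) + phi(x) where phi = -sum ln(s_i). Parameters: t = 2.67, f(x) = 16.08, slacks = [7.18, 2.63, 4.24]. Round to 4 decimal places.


Step 1: Compute log-barrier.
ln values: [1.9713, 0.967, 1.4446]
phi = -(1.9713 + 0.967 + 1.4446) = -4.3828
Step 2: Compute augmented objective.
t*f(x) = 2.67*16.08 = 42.9336
Total = 42.9336 - 4.3828 = 38.5508


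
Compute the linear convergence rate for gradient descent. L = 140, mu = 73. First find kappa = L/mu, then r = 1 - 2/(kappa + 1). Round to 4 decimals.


Step 1: Compute the condition number.
kappa = L/mu = 140/73 = 1.9178
Step 2: Compute the convergence rate.
r = 1 - 2/(kappa + 1) = 1 - 2*mu/(L + mu) = (L - mu)/(L + mu) = 67/213 = 0.3146


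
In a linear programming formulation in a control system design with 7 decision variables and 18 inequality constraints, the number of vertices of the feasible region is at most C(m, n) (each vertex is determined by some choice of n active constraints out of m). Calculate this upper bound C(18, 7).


Each vertex corresponds to some choice of n active constraints out of m, so the number of vertices is at most C(m, n) = m! / (n!(m-n)!).
m = 18, n = 7
Numerator: 18 * 17 * 16 * 15 * 14 * 13 * 12
Denominator: 7! = 5040
C(18, 7) = 31824


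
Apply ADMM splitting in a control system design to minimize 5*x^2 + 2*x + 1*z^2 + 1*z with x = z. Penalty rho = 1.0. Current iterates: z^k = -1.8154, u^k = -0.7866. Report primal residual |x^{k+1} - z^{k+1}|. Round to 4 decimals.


ADMM iteration with rho = 1.0, z^k = -1.8154, u^k = -0.7866
Step 1: x-update.
Minimize 5*x^2 + 2*x + (1.0/2)*(x + 1.8154 - 0.7866)^2
FOC: (2*5 + 1.0)*x = -2 + 1.0*(-1.8154 + 0.7866)
x^{k+1} = -0.2753
Step 2: z-update.
Minimize 1*z^2 + 1*z + (1.0/2)*(-0.2753 - z - 0.7866)^2
FOC: (2*1 + 1.0)*z = -1 + 1.0*(-0.2753 - 0.7866)
z^{k+1} = -0.6873
Step 3: u-update.
u^{k+1} = -0.7866 - 0.2753 + 0.6873 = -0.3746
Step 4: Primal residual = |-0.2753 + 0.6873| = 0.412


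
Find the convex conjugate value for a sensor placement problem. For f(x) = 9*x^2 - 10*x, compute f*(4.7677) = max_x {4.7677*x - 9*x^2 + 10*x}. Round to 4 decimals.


f*(y) = sup_x {y*x - a*x^2 - b*x} = sup_x {(y-b)*x - a*x^2}
FOC: (y - b) - 2a*x = 0 => x* = (y - b)/(2a)
x* = (4.7677 + 10)/(2*9) = 0.8204
f*(4.7677) = (y-b)^2/(4a) = (4.7677 + 10)^2/(4*9)
= 218.085/36 = 6.0579


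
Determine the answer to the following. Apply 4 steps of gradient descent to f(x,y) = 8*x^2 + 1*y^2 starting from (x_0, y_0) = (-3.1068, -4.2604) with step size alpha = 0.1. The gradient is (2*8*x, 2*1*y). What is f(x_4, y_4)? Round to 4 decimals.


Gradient descent on f(x,y) = 8*x^2 + 1*y^2.
Starting point: (-3.1068, -4.2604), alpha = 0.1
Step 1: grad_x = 2*8*-3.1068 = -49.7088, grad_y = 2*1*-4.2604 = -8.5208
  x_1 = -3.1068 - 0.1*-49.7088 = 1.8641
  y_1 = -4.2604 - 0.1*-8.5208 = -3.4083
Step 2: grad_x = 2*8*1.8641 = 29.8253, grad_y = 2*1*-3.4083 = -6.8166
  x_2 = 1.8641 - 0.1*29.8253 = -1.1184
  y_2 = -3.4083 - 0.1*-6.8166 = -2.7267
Step 3: grad_x = 2*8*-1.1184 = -17.8952, grad_y = 2*1*-2.7267 = -5.4533
  x_3 = -1.1184 - 0.1*-17.8952 = 0.6711
  y_3 = -2.7267 - 0.1*-5.4533 = -2.1813
Step 4: grad_x = 2*8*0.6711 = 10.7371, grad_y = 2*1*-2.1813 = -4.3626
  x_4 = 0.6711 - 0.1*10.7371 = -0.4026
  y_4 = -2.1813 - 0.1*-4.3626 = -1.7451
f(-0.4026, -1.7451) = 8*(-0.4026)^2 + 1*(-1.7451)^2 = 4.3422


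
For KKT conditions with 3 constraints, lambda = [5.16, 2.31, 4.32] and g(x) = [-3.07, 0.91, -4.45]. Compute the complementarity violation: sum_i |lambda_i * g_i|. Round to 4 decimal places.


KKT complementary slackness check:
lambda_1 * g_1 = 5.16 * -3.07 = -15.8412
lambda_2 * g_2 = 2.31 * 0.91 = 2.1021
lambda_3 * g_3 = 4.32 * -4.45 = -19.224
Total violation = 15.8412 + 2.1021 + 19.224 = 37.1673


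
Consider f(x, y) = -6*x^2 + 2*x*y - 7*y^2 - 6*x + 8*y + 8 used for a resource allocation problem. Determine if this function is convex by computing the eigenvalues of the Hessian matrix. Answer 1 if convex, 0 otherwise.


The Hessian of f(x,y) = -6*x^2 + 2*x*y - 7*y^2 - 6*x + 8*y + 8 is:
H = [[-12, 2], [2, -14]]
Trace = -12 - 14 = -26
Determinant = -12*-14 - (2)^2 = 164
Discriminant = (-26)^2 - 4*164 = 20.0
Eigenvalues: lambda_1 = -15.2361, lambda_2 = -10.7639
The function is not convex.

0


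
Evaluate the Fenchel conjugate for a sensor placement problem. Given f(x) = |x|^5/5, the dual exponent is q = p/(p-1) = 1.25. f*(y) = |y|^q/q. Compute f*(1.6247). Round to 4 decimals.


The conjugate exponent q satisfies 1/p + 1/q = 1.
p = 5, so q = 5/(5 - 1) = 1.25
|y|^q = 1.6247^1.25 = 1.8343
f*(1.6247) = 1.8343 / 1.25 = 1.4674


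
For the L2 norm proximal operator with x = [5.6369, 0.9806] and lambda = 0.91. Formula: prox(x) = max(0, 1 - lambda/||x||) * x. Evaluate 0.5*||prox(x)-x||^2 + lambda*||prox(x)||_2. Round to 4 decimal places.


Step 1: Compute ||x||.
||x|| = 5.7216
Step 2: Compute scaling factor.
scale = max(0, 1 - 0.91/5.7216) = 0.841
Step 3: prox(x) = [4.7404, 0.8246]
||prox(x)|| = 4.8116
Step 4: Proximal objective.
0.5*||prox-x||^2 = 0.4141
lambda*||prox|| = 4.3786
Total = 4.7926


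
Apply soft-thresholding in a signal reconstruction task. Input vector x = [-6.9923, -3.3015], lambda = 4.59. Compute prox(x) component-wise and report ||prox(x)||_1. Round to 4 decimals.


Soft-thresholding with lambda = 4.59:
prox(-6.9923) = sign(-6.9923)*max(|-6.9923| - 4.59, 0) = -2.4023
prox(-3.3015) = sign(-3.3015)*max(|-3.3015| - 4.59, 0) = 0.0
prox(x) = [-2.4023, 0.0]
||prox(x)||_1 = 2.4023 + 0.0 = 2.4023


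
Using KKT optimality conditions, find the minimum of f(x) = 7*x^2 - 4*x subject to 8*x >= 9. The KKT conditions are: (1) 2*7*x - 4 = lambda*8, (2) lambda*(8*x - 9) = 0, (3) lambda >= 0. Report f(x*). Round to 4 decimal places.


Step 1: Try lambda = 0 (constraint inactive).
x_unc = 4/(2*7) = 0.2857
Check: 8*0.2857 = 2.2856 < 9 -- violated!
Step 2: Constraint must be active: 8*x = 9
x* = 9/8 = 1.125
lambda = (2*7*1.125 - 4)/8 = 1.4688
Step 3: Compute optimal value.
f(x*) = 7*1.125^2 - 4*1.125 = 4.3594


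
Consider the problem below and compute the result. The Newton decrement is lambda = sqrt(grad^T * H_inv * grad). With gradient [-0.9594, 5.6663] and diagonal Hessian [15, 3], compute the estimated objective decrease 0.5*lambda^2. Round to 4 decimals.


Step 1: H is diagonal, so H^(-1) * g = [-0.064, 1.8888].
Step 2: g^T H^(-1) g = sum_i g_i^2 / H_ii
  = (-0.9594)^2/15 + (5.6663)^2/3
  = 0.0614 + 10.7023 = 10.7637
Step 3: Objective decrease = 0.5 * g^T H^(-1) g = 5.3818


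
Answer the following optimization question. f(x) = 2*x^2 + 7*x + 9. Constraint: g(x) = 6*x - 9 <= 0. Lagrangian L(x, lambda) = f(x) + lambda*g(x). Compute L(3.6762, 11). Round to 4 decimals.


Step 1: Evaluate f(x).
f(3.6762) = 2*3.6762^2 + 7*3.6762 + 9 = 61.7623
Step 2: Evaluate g(x).
g(3.6762) = 6*3.6762 - 9 = 13.0572
Step 3: Compute Lagrangian.
L = 61.7623 + 11*13.0572 = 205.3915


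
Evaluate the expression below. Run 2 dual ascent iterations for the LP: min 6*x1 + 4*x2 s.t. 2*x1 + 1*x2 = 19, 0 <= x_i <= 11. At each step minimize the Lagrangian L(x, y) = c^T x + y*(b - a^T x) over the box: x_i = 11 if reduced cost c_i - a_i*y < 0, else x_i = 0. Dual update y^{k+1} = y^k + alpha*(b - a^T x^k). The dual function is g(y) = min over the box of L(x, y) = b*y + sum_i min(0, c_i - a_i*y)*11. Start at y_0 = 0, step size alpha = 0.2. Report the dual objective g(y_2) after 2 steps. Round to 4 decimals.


Dual ascent for LP: min 6*x1 + 4*x2, 2*x1 + 1*x2 = 19, 0 <= x_i <= 11
Step 1: y^k = 0.0, reduced costs: (6.0, 4.0)
  x^k = (0.0, 0.0), subgradient = b - a^T x = 19.0
  y^{k+1} = 0.0 + 0.2*19.0 = 3.8
Step 2: y^k = 3.8, reduced costs: (-1.6, 0.2)
  x^k = (11.0, 0.0), subgradient = b - a^T x = -3.0
  y^{k+1} = 3.8 + 0.2*-3.0 = 3.2
Dual objective at y_2 = 3.2: reduced costs (-0.4, 0.8), box minimizer x = (11.0, 0.0)
g(y_2) = b*y + (c1 - a1*y)*x1 + (c2 - a2*y)*x2 = 19*3.2 + (-0.4)*11.0 + 0.8*0.0 = 60.8 - 4.4 + 0.0 = 56.4


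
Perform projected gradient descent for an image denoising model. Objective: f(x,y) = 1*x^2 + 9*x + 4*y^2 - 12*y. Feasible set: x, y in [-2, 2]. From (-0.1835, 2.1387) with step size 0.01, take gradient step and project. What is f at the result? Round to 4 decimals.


Step 1: Compute gradient at (-0.1835, 2.1387).
grad_x = 2*1*-0.1835 + 9 = 8.633
grad_y = 2*4*2.1387 - 12 = 5.1096
Step 2: Gradient step.
x_raw = -0.1835 - 0.01*8.633 = -0.2698
y_raw = 2.1387 - 0.01*5.1096 = 2.0876
Step 3: Project onto [-2, 2].
x_proj = clip(-0.2698) = -0.2698
y_proj = clip(2.0876) = 2.0
Step 4: Evaluate f.
f(-0.2698, 2.0) = -10.3557


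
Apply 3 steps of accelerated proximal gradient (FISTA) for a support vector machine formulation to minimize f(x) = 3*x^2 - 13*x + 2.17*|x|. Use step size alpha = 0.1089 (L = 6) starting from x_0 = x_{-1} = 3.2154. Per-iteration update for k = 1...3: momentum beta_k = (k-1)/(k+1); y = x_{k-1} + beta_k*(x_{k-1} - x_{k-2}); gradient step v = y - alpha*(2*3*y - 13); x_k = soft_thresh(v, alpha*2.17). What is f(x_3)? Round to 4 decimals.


FISTA on f(x) = 3*x^2 - 13*x + 2.17*|x|
L = 6, alpha = 0.1089
Iteration 1: beta = 0.0, y = 3.2154 + 0.0*(3.2154 - 3.2154) = 3.2154
  grad(y) = 6.2924, v = y - alpha*grad = 2.5302
  prox(v) = soft_thresh(2.5302, 0.2363) = 2.2938
Iteration 2: beta = 0.3333, y = 2.2938 + 0.3333*(2.2938 - 3.2154) = 1.9867
  grad(y) = -1.08, v = y - alpha*grad = 2.1043
  prox(v) = soft_thresh(2.1043, 0.2363) = 1.868
Iteration 3: beta = 0.5, y = 1.868 + 0.5*(1.868 - 2.2938) = 1.655
  grad(y) = -3.0699, v = y - alpha*grad = 1.9893
  prox(v) = soft_thresh(1.9893, 0.2363) = 1.753
f(x_3) = 3*1.753^2 - 13*1.753 + 2.17*|1.753| = -9.766


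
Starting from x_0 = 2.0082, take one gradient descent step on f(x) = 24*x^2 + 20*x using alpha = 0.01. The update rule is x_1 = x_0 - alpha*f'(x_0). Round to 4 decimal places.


We compute the gradient at x_0 and apply the update.
f'(x) = 48*x + 20
f'(2.0082) = 48*2.0082 + 20 = 116.3936
x_1 = 2.0082 - 0.01*116.3936 = 0.8443


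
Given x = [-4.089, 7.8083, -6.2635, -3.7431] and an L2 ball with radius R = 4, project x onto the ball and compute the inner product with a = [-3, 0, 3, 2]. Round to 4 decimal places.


Step 1: Compute ||x|| (intermediates to 6 decimals).
||x|| = sqrt((-4.089)^2 + 7.8083^2 + (-6.2635)^2 + (-3.7431)^2) = 11.442539
Step 2: Project.
Since ||x|| > R, scale = R/||x|| = 4/11.442539 = 0.349573, proj(x) = scale * x
proj(x) = [-1.429404, 2.729571, -2.18955, -1.308487]
Step 3: Dot product.
a^T * proj(x) = -3*(-1.429404) + 0*2.729571 + 3*(-2.18955) + 2*(-1.308487) = -4.8974


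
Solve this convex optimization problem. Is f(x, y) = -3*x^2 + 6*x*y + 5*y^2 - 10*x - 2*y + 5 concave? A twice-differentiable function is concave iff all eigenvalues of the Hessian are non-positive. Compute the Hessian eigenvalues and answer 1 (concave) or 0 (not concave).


The Hessian of f(x,y) = -3*x^2 + 6*x*y + 5*y^2 - 10*x - 2*y + 5 is:
H = [[-6, 6], [6, 10]]
Trace = -6 + 10 = 4
Determinant = -6*10 - (6)^2 = -96
Discriminant = (4)^2 - 4*-96 = 400.0
Eigenvalues: lambda_1 = -8.0, lambda_2 = 12.0
The function is not concave.

0


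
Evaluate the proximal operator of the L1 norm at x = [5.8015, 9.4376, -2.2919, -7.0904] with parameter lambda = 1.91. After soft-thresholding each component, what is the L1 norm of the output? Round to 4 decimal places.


Soft-thresholding with lambda = 1.91:
prox(5.8015) = sign(5.8015)*max(|5.8015| - 1.91, 0) = 3.8915
prox(9.4376) = sign(9.4376)*max(|9.4376| - 1.91, 0) = 7.5276
prox(-2.2919) = sign(-2.2919)*max(|-2.2919| - 1.91, 0) = -0.3819
prox(-7.0904) = sign(-7.0904)*max(|-7.0904| - 1.91, 0) = -5.1804
prox(x) = [3.8915, 7.5276, -0.3819, -5.1804]
||prox(x)||_1 = 3.8915 + 7.5276 + 0.3819 + 5.1804 = 16.9814


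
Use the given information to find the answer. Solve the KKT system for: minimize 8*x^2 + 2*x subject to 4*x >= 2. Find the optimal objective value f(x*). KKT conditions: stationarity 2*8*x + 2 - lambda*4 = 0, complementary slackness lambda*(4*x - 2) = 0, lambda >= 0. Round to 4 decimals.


Step 1: Try lambda = 0 (constraint inactive).
x_unc = -2/(2*8) = -0.125
Check: 4*-0.125 = -0.5 < 2 -- violated!
Step 2: Constraint must be active: 4*x = 2
x* = 2/4 = 0.5
lambda = (2*8*0.5 + 2)/4 = 2.5
Step 3: Compute optimal value.
f(x*) = 8*0.5^2 + 2*0.5 = 3.0


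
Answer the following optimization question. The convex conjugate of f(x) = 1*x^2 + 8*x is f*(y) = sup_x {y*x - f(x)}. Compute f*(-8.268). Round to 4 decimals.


f*(y) = sup_x {y*x - a*x^2 - b*x} = sup_x {(y-b)*x - a*x^2}
FOC: (y - b) - 2a*x = 0 => x* = (y - b)/(2a)
x* = (-8.268 - 8)/(2*1) = -8.134
f*(-8.268) = (y-b)^2/(4a) = (-8.268 - 8)^2/(4*1)
= 264.6478/4 = 66.162


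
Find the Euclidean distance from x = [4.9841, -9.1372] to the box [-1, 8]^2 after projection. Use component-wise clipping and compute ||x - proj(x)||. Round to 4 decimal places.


Project each component onto [-1, 8].
clip(4.9841) = 4.9841, clip(-9.1372) = -1.0
Projection = [4.9841, -1.0]
Squared diffs: [0.0, 66.214]
Distance = sqrt(66.214) = 8.1372


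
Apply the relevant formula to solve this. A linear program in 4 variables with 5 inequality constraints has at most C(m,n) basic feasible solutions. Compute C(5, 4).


Each vertex corresponds to some choice of n active constraints out of m, so the number of vertices is at most C(m, n) = m! / (n!(m-n)!).
m = 5, n = 4
Numerator: 5 * 4 * 3 * 2
Denominator: 4! = 24
C(5, 4) = 5


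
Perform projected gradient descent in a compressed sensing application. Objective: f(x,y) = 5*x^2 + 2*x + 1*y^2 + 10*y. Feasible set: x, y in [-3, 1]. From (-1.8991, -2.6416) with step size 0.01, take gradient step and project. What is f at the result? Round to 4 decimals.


Step 1: Compute gradient at (-1.8991, -2.6416).
grad_x = 2*5*-1.8991 + 2 = -16.991
grad_y = 2*1*-2.6416 + 10 = 4.7168
Step 2: Gradient step.
x_raw = -1.8991 - 0.01*-16.991 = -1.7292
y_raw = -2.6416 - 0.01*4.7168 = -2.6888
Step 3: Project onto [-3, 1].
x_proj = clip(-1.7292) = -1.7292
y_proj = clip(-2.6888) = -2.6888
Step 4: Evaluate f.
f(-1.7292, -2.6888) = -8.1661


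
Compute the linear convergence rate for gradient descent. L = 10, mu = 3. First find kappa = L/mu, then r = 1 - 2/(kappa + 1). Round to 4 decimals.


Step 1: Compute the condition number.
kappa = L/mu = 10/3 = 3.3333
Step 2: Compute the convergence rate.
r = 1 - 2/(kappa + 1) = 1 - 2*mu/(L + mu) = (L - mu)/(L + mu) = 7/13 = 0.5385
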